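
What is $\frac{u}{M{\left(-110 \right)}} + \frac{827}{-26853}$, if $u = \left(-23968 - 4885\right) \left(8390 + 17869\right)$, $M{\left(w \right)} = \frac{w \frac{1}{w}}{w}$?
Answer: $\frac{2237972037699583}{26853} \approx 8.3342 \cdot 10^{10}$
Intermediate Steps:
$M{\left(w \right)} = \frac{1}{w}$ ($M{\left(w \right)} = 1 \frac{1}{w} = \frac{1}{w}$)
$u = -757650927$ ($u = \left(-28853\right) 26259 = -757650927$)
$\frac{u}{M{\left(-110 \right)}} + \frac{827}{-26853} = - \frac{757650927}{\frac{1}{-110}} + \frac{827}{-26853} = - \frac{757650927}{- \frac{1}{110}} + 827 \left(- \frac{1}{26853}\right) = \left(-757650927\right) \left(-110\right) - \frac{827}{26853} = 83341601970 - \frac{827}{26853} = \frac{2237972037699583}{26853}$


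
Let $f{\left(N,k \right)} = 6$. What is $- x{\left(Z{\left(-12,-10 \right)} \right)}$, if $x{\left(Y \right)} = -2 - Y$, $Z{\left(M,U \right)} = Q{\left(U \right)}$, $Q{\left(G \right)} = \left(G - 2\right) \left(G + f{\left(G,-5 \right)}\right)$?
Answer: $50$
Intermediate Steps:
$Q{\left(G \right)} = \left(-2 + G\right) \left(6 + G\right)$ ($Q{\left(G \right)} = \left(G - 2\right) \left(G + 6\right) = \left(-2 + G\right) \left(6 + G\right)$)
$Z{\left(M,U \right)} = -12 + U^{2} + 4 U$
$- x{\left(Z{\left(-12,-10 \right)} \right)} = - (-2 - \left(-12 + \left(-10\right)^{2} + 4 \left(-10\right)\right)) = - (-2 - \left(-12 + 100 - 40\right)) = - (-2 - 48) = \left(-1\right) \left(-50\right) = 50$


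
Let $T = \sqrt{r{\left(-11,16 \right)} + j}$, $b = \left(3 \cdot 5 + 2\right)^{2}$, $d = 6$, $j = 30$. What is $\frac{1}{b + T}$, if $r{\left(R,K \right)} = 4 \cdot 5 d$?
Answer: $\frac{289}{83371} - \frac{5 \sqrt{6}}{83371} \approx 0.0033195$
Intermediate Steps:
$r{\left(R,K \right)} = 120$ ($r{\left(R,K \right)} = 4 \cdot 5 \cdot 6 = 20 \cdot 6 = 120$)
$b = 289$ ($b = \left(15 + 2\right)^{2} = 17^{2} = 289$)
$T = 5 \sqrt{6}$ ($T = \sqrt{120 + 30} = \sqrt{150} = 5 \sqrt{6} \approx 12.247$)
$\frac{1}{b + T} = \frac{1}{289 + 5 \sqrt{6}}$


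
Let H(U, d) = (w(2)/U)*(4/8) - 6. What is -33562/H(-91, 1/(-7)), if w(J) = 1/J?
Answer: 12216568/2185 ≈ 5591.1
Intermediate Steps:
w(J) = 1/J
H(U, d) = -6 + 1/(4*U) (H(U, d) = (1/(2*U))*(4/8) - 6 = (1/(2*U))*(4*(⅛)) - 6 = (1/(2*U))*(½) - 6 = 1/(4*U) - 6 = -6 + 1/(4*U))
-33562/H(-91, 1/(-7)) = -33562/(-6 + (¼)/(-91)) = -33562/(-6 + (¼)*(-1/91)) = -33562/(-6 - 1/364) = -33562/(-2185/364) = -33562*(-364/2185) = 12216568/2185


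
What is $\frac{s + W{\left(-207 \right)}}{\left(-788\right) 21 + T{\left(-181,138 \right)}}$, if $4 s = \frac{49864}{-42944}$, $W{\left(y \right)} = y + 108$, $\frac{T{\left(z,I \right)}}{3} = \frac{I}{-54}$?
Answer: $\frac{6395883}{1066449824} \approx 0.0059974$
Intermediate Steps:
$T{\left(z,I \right)} = - \frac{I}{18}$ ($T{\left(z,I \right)} = 3 \frac{I}{-54} = 3 I \left(- \frac{1}{54}\right) = 3 \left(- \frac{I}{54}\right) = - \frac{I}{18}$)
$W{\left(y \right)} = 108 + y$
$s = - \frac{6233}{21472}$ ($s = \frac{49864 \frac{1}{-42944}}{4} = \frac{49864 \left(- \frac{1}{42944}\right)}{4} = \frac{1}{4} \left(- \frac{6233}{5368}\right) = - \frac{6233}{21472} \approx -0.29029$)
$\frac{s + W{\left(-207 \right)}}{\left(-788\right) 21 + T{\left(-181,138 \right)}} = \frac{- \frac{6233}{21472} + \left(108 - 207\right)}{\left(-788\right) 21 - \frac{23}{3}} = \frac{- \frac{6233}{21472} - 99}{-16548 - \frac{23}{3}} = - \frac{2131961}{21472 \left(- \frac{49667}{3}\right)} = \left(- \frac{2131961}{21472}\right) \left(- \frac{3}{49667}\right) = \frac{6395883}{1066449824}$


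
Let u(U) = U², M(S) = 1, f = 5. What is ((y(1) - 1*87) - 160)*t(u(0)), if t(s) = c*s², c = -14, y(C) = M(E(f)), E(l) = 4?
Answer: 0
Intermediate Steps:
y(C) = 1
t(s) = -14*s²
((y(1) - 1*87) - 160)*t(u(0)) = ((1 - 1*87) - 160)*(-14*(0²)²) = ((1 - 87) - 160)*(-14*0²) = (-86 - 160)*(-14*0) = -246*0 = 0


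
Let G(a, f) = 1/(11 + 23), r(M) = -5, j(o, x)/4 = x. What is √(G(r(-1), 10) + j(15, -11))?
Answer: I*√50830/34 ≈ 6.631*I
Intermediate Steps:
j(o, x) = 4*x
G(a, f) = 1/34
√(G(r(-1), 10) + j(15, -11)) = √(1/34 + 4*(-11)) = √(1/34 - 44) = √(-1495/34) = I*√50830/34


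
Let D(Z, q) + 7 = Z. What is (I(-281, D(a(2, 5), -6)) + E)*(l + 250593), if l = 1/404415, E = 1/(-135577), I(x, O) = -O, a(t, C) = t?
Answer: 68699183315188864/54829372455 ≈ 1.2530e+6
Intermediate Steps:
D(Z, q) = -7 + Z
E = -1/135577 ≈ -7.3759e-6
l = 1/404415 ≈ 2.4727e-6
(I(-281, D(a(2, 5), -6)) + E)*(l + 250593) = (-(-7 + 2) - 1/135577)*(1/404415 + 250593) = (-1*(-5) - 1/135577)*(101343568096/404415) = (5 - 1/135577)*(101343568096/404415) = (677884/135577)*(101343568096/404415) = 68699183315188864/54829372455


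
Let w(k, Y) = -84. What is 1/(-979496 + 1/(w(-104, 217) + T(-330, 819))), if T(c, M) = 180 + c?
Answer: -234/229202065 ≈ -1.0209e-6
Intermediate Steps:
1/(-979496 + 1/(w(-104, 217) + T(-330, 819))) = 1/(-979496 + 1/(-84 + (180 - 330))) = 1/(-979496 + 1/(-84 - 150)) = 1/(-979496 + 1/(-234)) = 1/(-979496 - 1/234) = 1/(-229202065/234) = -234/229202065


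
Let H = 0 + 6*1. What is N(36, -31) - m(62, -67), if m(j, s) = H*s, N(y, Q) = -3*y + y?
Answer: 330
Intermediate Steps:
H = 6 (H = 0 + 6 = 6)
N(y, Q) = -2*y
m(j, s) = 6*s
N(36, -31) - m(62, -67) = -2*36 - 6*(-67) = -72 - 1*(-402) = -72 + 402 = 330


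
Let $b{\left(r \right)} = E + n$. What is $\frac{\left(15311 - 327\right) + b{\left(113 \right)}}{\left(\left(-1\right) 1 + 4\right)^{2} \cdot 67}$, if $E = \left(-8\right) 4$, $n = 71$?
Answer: $\frac{15023}{603} \approx 24.914$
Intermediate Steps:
$E = -32$
$b{\left(r \right)} = 39$ ($b{\left(r \right)} = -32 + 71 = 39$)
$\frac{\left(15311 - 327\right) + b{\left(113 \right)}}{\left(\left(-1\right) 1 + 4\right)^{2} \cdot 67} = \frac{\left(15311 - 327\right) + 39}{\left(\left(-1\right) 1 + 4\right)^{2} \cdot 67} = \frac{14984 + 39}{\left(-1 + 4\right)^{2} \cdot 67} = \frac{15023}{3^{2} \cdot 67} = \frac{15023}{9 \cdot 67} = \frac{15023}{603}$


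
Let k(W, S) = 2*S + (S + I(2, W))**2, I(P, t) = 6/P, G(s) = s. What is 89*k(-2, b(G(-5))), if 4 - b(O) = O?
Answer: 14418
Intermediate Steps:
b(O) = 4 - O
k(W, S) = (3 + S)**2 + 2*S (k(W, S) = 2*S + (S + 6/2)**2 = 2*S + (S + 6*(1/2))**2 = 2*S + (S + 3)**2 = 2*S + (3 + S)**2 = (3 + S)**2 + 2*S)
89*k(-2, b(G(-5))) = 89*((3 + (4 - 1*(-5)))**2 + 2*(4 - 1*(-5))) = 89*((3 + (4 + 5))**2 + 2*(4 + 5)) = 89*((3 + 9)**2 + 2*9) = 89*(12**2 + 18) = 89*(144 + 18) = 89*162 = 14418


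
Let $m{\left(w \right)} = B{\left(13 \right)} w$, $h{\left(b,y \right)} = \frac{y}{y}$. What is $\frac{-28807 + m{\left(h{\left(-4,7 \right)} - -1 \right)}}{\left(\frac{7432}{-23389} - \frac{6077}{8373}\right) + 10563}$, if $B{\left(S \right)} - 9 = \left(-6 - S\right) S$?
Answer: $- \frac{5734668428451}{2068412329522} \approx -2.7725$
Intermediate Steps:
$B{\left(S \right)} = 9 + S \left(-6 - S\right)$ ($B{\left(S \right)} = 9 + \left(-6 - S\right) S = 9 + S \left(-6 - S\right)$)
$h{\left(b,y \right)} = 1$
$m{\left(w \right)} = - 238 w$ ($m{\left(w \right)} = \left(9 - 13^{2} - 78\right) w = \left(9 - 169 - 78\right) w = - 238 w$)
$\frac{-28807 + m{\left(h{\left(-4,7 \right)} - -1 \right)}}{\left(\frac{7432}{-23389} - \frac{6077}{8373}\right) + 10563} = \frac{-28807 - 238 \left(1 - -1\right)}{\left(\frac{7432}{-23389} - \frac{6077}{8373}\right) + 10563} = \frac{-28807 - 238 \left(1 + 1\right)}{\left(7432 \left(- \frac{1}{23389}\right) - \frac{6077}{8373}\right) + 10563} = \frac{-28807 - 476}{\left(- \frac{7432}{23389} - \frac{6077}{8373}\right) + 10563} = \frac{-28807 - 476}{- \frac{204363089}{195836097} + 10563} = - \frac{29283}{\frac{2068412329522}{195836097}} = \left(-29283\right) \frac{195836097}{2068412329522} = - \frac{5734668428451}{2068412329522}$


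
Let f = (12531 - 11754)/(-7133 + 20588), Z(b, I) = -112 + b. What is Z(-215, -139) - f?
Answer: -1466854/4485 ≈ -327.06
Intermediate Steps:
f = 259/4485 (f = 777/13455 = 777*(1/13455) = 259/4485 ≈ 0.057748)
Z(-215, -139) - f = (-112 - 215) - 1*259/4485 = -327 - 259/4485 = -1466854/4485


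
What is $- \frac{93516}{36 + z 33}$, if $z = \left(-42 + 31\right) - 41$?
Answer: $\frac{7793}{140} \approx 55.664$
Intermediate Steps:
$z = -52$ ($z = -11 - 41 = -52$)
$- \frac{93516}{36 + z 33} = - \frac{93516}{36 - 1716} = - \frac{93516}{-1680} = \left(-93516\right) \left(- \frac{1}{1680}\right) = \frac{7793}{140}$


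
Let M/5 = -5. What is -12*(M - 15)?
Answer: 480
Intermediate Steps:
M = -25 (M = 5*(-5) = -25)
-12*(M - 15) = -12*(-25 - 15) = -12*(-40) = 480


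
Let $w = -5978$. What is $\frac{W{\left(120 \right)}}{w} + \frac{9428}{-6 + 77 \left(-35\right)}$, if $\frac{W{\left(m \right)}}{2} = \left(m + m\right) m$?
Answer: $- \frac{105969092}{8073289} \approx -13.126$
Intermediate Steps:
$W{\left(m \right)} = 4 m^{2}$ ($W{\left(m \right)} = 2 \left(m + m\right) m = 2 \cdot 2 m m = 2 \cdot 2 m^{2} = 4 m^{2}$)
$\frac{W{\left(120 \right)}}{w} + \frac{9428}{-6 + 77 \left(-35\right)} = \frac{4 \cdot 120^{2}}{-5978} + \frac{9428}{-6 + 77 \left(-35\right)} = 4 \cdot 14400 \left(- \frac{1}{5978}\right) + \frac{9428}{-6 - 2695} = 57600 \left(- \frac{1}{5978}\right) + \frac{9428}{-2701} = - \frac{28800}{2989} + 9428 \left(- \frac{1}{2701}\right) = - \frac{28800}{2989} - \frac{9428}{2701} = - \frac{105969092}{8073289}$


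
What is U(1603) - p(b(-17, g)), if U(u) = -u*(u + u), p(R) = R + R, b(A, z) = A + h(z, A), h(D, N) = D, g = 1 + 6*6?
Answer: -5139258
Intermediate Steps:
g = 37 (g = 1 + 36 = 37)
b(A, z) = A + z
p(R) = 2*R
U(u) = -2*u² (U(u) = -u*2*u = -2*u²)
U(1603) - p(b(-17, g)) = -2*1603² - 2*(-17 + 37) = -2*2569609 - 2*20 = -5139218 - 1*40 = -5139218 - 40 = -5139258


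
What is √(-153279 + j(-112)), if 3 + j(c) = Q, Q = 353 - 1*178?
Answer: I*√153107 ≈ 391.29*I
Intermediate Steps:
Q = 175 (Q = 353 - 178 = 175)
j(c) = 172 (j(c) = -3 + 175 = 172)
√(-153279 + j(-112)) = √(-153279 + 172) = √(-153107) = I*√153107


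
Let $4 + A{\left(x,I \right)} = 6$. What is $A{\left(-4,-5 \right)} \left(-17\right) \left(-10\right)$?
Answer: $340$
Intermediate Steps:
$A{\left(x,I \right)} = 2$ ($A{\left(x,I \right)} = -4 + 6 = 2$)
$A{\left(-4,-5 \right)} \left(-17\right) \left(-10\right) = 2 \left(-17\right) \left(-10\right) = \left(-34\right) \left(-10\right) = 340$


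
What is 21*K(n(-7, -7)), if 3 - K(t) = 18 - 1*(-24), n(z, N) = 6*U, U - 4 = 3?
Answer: -819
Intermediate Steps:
U = 7 (U = 4 + 3 = 7)
n(z, N) = 42 (n(z, N) = 6*7 = 42)
K(t) = -39 (K(t) = 3 - (18 - 1*(-24)) = 3 - (18 + 24) = 3 - 1*42 = 3 - 42 = -39)
21*K(n(-7, -7)) = 21*(-39) = -819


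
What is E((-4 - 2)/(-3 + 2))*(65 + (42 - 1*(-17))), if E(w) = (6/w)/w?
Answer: 62/3 ≈ 20.667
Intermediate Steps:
E(w) = 6/w²
E((-4 - 2)/(-3 + 2))*(65 + (42 - 1*(-17))) = (6/((-4 - 2)/(-3 + 2))²)*(65 + (42 - 1*(-17))) = (6/(-6/(-1))²)*(65 + (42 + 17)) = (6/(-6*(-1))²)*(65 + 59) = (6/6²)*124 = (6*(1/36))*124 = (⅙)*124 = 62/3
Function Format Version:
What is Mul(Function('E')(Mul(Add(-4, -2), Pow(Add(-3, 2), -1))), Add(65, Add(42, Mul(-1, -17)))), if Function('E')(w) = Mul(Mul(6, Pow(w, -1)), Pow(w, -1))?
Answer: Rational(62, 3) ≈ 20.667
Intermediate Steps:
Function('E')(w) = Mul(6, Pow(w, -2))
Mul(Function('E')(Mul(Add(-4, -2), Pow(Add(-3, 2), -1))), Add(65, Add(42, Mul(-1, -17)))) = Mul(Mul(6, Pow(Mul(Add(-4, -2), Pow(Add(-3, 2), -1)), -2)), Add(65, Add(42, Mul(-1, -17)))) = Mul(Mul(6, Pow(Mul(-6, Pow(-1, -1)), -2)), Add(65, Add(42, 17))) = Mul(Mul(6, Pow(Mul(-6, -1), -2)), Add(65, 59)) = Mul(Mul(6, Pow(6, -2)), 124) = Mul(Mul(6, Rational(1, 36)), 124) = Mul(Rational(1, 6), 124) = Rational(62, 3)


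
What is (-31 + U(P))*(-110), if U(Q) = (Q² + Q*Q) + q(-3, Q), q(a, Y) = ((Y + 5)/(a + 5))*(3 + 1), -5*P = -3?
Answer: 10494/5 ≈ 2098.8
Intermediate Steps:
P = ⅗ (P = -⅕*(-3) = ⅗ ≈ 0.60000)
q(a, Y) = 4*(5 + Y)/(5 + a) (q(a, Y) = ((5 + Y)/(5 + a))*4 = 4*(5 + Y)/(5 + a))
U(Q) = 10 + 2*Q + 2*Q² (U(Q) = (Q² + Q*Q) + 4*(5 + Q)/(5 - 3) = (Q² + Q²) + 4*(5 + Q)/2 = 2*Q² + 4*(½)*(5 + Q) = 2*Q² + (10 + 2*Q) = 10 + 2*Q + 2*Q²)
(-31 + U(P))*(-110) = (-31 + (10 + 2*(⅗) + 2*(⅗)²))*(-110) = (-31 + (10 + 6/5 + 2*(9/25)))*(-110) = (-31 + (10 + 6/5 + 18/25))*(-110) = (-31 + 298/25)*(-110) = -477/25*(-110) = 10494/5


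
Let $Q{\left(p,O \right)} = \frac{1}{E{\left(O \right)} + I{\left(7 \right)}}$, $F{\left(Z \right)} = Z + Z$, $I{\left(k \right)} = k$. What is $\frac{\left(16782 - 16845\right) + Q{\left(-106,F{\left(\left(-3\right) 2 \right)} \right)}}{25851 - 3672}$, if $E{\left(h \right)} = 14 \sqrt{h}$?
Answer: $\frac{4 \left(- 441 \sqrt{3} + 110 i\right)}{155253 \left(- i + 4 \sqrt{3}\right)} \approx -0.0028404 - 9.1072 \cdot 10^{-7} i$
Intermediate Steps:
$F{\left(Z \right)} = 2 Z$
$Q{\left(p,O \right)} = \frac{1}{7 + 14 \sqrt{O}}$ ($Q{\left(p,O \right)} = \frac{1}{14 \sqrt{O} + 7} = \frac{1}{7 + 14 \sqrt{O}}$)
$\frac{\left(16782 - 16845\right) + Q{\left(-106,F{\left(\left(-3\right) 2 \right)} \right)}}{25851 - 3672} = \frac{\left(16782 - 16845\right) + \frac{1}{7 \left(1 + 2 \sqrt{2 \left(\left(-3\right) 2\right)}\right)}}{25851 - 3672} = \frac{-63 + \frac{1}{7 \left(1 + 2 \sqrt{2 \left(-6\right)}\right)}}{22179} = \left(-63 + \frac{1}{7 \left(1 + 2 \sqrt{-12}\right)}\right) \frac{1}{22179} = \left(-63 + \frac{1}{7 \left(1 + 2 \cdot 2 i \sqrt{3}\right)}\right) \frac{1}{22179} = \left(-63 + \frac{1}{7 \left(1 + 4 i \sqrt{3}\right)}\right) \frac{1}{22179} = - \frac{21}{7393} + \frac{1}{155253 \left(1 + 4 i \sqrt{3}\right)}$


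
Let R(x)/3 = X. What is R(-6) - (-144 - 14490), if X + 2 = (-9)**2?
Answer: 14871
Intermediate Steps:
X = 79 (X = -2 + (-9)**2 = -2 + 81 = 79)
R(x) = 237 (R(x) = 3*79 = 237)
R(-6) - (-144 - 14490) = 237 - (-144 - 14490) = 237 - 1*(-14634) = 237 + 14634 = 14871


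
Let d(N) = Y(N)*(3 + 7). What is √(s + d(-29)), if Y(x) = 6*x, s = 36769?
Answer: √35029 ≈ 187.16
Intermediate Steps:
d(N) = 60*N (d(N) = (6*N)*(3 + 7) = (6*N)*10 = 60*N)
√(s + d(-29)) = √(36769 + 60*(-29)) = √(36769 - 1740) = √35029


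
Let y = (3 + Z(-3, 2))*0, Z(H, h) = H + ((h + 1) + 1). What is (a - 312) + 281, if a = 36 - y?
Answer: 5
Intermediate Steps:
Z(H, h) = 2 + H + h (Z(H, h) = H + ((1 + h) + 1) = H + (2 + h) = 2 + H + h)
y = 0 (y = (3 + (2 - 3 + 2))*0 = (3 + 1)*0 = 4*0 = 0)
a = 36 (a = 36 - 1*0 = 36 + 0 = 36)
(a - 312) + 281 = (36 - 312) + 281 = -276 + 281 = 5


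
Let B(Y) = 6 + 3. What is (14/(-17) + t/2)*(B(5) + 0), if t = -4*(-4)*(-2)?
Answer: -2574/17 ≈ -151.41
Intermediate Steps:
B(Y) = 9
t = -32 (t = 16*(-2) = -32)
(14/(-17) + t/2)*(B(5) + 0) = (14/(-17) - 32/2)*(9 + 0) = (14*(-1/17) - 32*½)*9 = (-14/17 - 16)*9 = -286/17*9 = -2574/17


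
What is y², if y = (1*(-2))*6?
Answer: 144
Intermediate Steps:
y = -12 (y = -2*6 = -12)
y² = (-12)² = 144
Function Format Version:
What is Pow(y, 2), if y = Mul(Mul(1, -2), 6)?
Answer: 144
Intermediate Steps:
y = -12 (y = Mul(-2, 6) = -12)
Pow(y, 2) = Pow(-12, 2) = 144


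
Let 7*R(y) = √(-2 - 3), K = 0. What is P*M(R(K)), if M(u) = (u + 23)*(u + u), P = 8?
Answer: -80/49 + 368*I*√5/7 ≈ -1.6327 + 117.55*I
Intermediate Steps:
R(y) = I*√5/7 (R(y) = √(-2 - 3)/7 = √(-5)/7 = (I*√5)/7 = I*√5/7)
M(u) = 2*u*(23 + u) (M(u) = (23 + u)*(2*u) = 2*u*(23 + u))
P*M(R(K)) = 8*(2*(I*√5/7)*(23 + I*√5/7)) = 8*(2*I*√5*(23 + I*√5/7)/7) = 16*I*√5*(23 + I*√5/7)/7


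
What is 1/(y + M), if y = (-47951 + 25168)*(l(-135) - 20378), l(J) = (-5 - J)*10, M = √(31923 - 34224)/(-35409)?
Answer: 181656032052257598/78957534398188345868155019 + 11803*I*√2301/78957534398188345868155019 ≈ 2.3007e-9 + 7.1706e-21*I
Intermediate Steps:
M = -I*√2301/35409 (M = √(-2301)*(-1/35409) = (I*√2301)*(-1/35409) = -I*√2301/35409 ≈ -0.0013547*I)
l(J) = -50 - 10*J
y = 434654074 (y = (-47951 + 25168)*((-50 - 10*(-135)) - 20378) = -22783*((-50 + 1350) - 20378) = -22783*(1300 - 20378) = -22783*(-19078) = 434654074)
1/(y + M) = 1/(434654074 - I*√2301/35409)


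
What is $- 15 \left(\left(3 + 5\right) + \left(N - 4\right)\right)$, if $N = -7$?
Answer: $45$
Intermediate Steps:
$- 15 \left(\left(3 + 5\right) + \left(N - 4\right)\right) = - 15 \left(\left(3 + 5\right) - 11\right) = - 15 \left(8 - 11\right) = \left(-15\right) \left(-3\right) = 45$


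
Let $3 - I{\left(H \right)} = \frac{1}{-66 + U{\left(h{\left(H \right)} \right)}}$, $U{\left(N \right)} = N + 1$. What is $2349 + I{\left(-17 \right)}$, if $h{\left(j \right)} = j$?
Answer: $\frac{192865}{82} \approx 2352.0$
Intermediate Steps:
$U{\left(N \right)} = 1 + N$
$I{\left(H \right)} = 3 - \frac{1}{-65 + H}$ ($I{\left(H \right)} = 3 - \frac{1}{-66 + \left(1 + H\right)} = 3 - \frac{1}{-65 + H}$)
$2349 + I{\left(-17 \right)} = 2349 + \frac{-196 + 3 \left(-17\right)}{-65 - 17} = 2349 + \frac{-196 - 51}{-82} = 2349 - - \frac{247}{82} = 2349 + \frac{247}{82} = \frac{192865}{82}$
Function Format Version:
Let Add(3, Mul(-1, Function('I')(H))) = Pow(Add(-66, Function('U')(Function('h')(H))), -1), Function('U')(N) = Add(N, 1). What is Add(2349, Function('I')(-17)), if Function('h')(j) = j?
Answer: Rational(192865, 82) ≈ 2352.0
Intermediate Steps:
Function('U')(N) = Add(1, N)
Function('I')(H) = Add(3, Mul(-1, Pow(Add(-65, H), -1))) (Function('I')(H) = Add(3, Mul(-1, Pow(Add(-66, Add(1, H)), -1))) = Add(3, Mul(-1, Pow(Add(-65, H), -1))))
Add(2349, Function('I')(-17)) = Add(2349, Mul(Pow(Add(-65, -17), -1), Add(-196, Mul(3, -17)))) = Add(2349, Mul(Pow(-82, -1), Add(-196, -51))) = Add(2349, Mul(Rational(-1, 82), -247)) = Add(2349, Rational(247, 82)) = Rational(192865, 82)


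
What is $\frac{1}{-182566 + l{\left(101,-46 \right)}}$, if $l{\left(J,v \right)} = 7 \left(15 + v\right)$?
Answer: $- \frac{1}{182783} \approx -5.471 \cdot 10^{-6}$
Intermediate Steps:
$l{\left(J,v \right)} = 105 + 7 v$
$\frac{1}{-182566 + l{\left(101,-46 \right)}} = \frac{1}{-182566 + \left(105 + 7 \left(-46\right)\right)} = \frac{1}{-182566 + \left(105 - 322\right)} = \frac{1}{-182566 - 217} = \frac{1}{-182783} = - \frac{1}{182783}$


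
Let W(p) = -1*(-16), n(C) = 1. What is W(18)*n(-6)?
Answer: 16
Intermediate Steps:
W(p) = 16
W(18)*n(-6) = 16*1 = 16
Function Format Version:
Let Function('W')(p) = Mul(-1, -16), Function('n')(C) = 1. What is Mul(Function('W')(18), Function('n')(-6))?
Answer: 16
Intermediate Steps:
Function('W')(p) = 16
Mul(Function('W')(18), Function('n')(-6)) = Mul(16, 1) = 16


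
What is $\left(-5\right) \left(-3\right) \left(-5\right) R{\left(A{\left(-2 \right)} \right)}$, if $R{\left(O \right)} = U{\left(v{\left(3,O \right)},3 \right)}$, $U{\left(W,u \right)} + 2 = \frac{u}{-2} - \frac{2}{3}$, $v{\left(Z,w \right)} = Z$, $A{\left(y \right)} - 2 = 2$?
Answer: $\frac{625}{2} \approx 312.5$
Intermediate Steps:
$A{\left(y \right)} = 4$ ($A{\left(y \right)} = 2 + 2 = 4$)
$U{\left(W,u \right)} = - \frac{8}{3} - \frac{u}{2}$ ($U{\left(W,u \right)} = -2 + \left(\frac{u}{-2} - \frac{2}{3}\right) = -2 + \left(u \left(- \frac{1}{2}\right) - \frac{2}{3}\right) = -2 - \left(\frac{2}{3} + \frac{u}{2}\right) = - \frac{8}{3} - \frac{u}{2}$)
$R{\left(O \right)} = - \frac{25}{6}$ ($R{\left(O \right)} = - \frac{8}{3} - \frac{3}{2} = - \frac{25}{6}$)
$\left(-5\right) \left(-3\right) \left(-5\right) R{\left(A{\left(-2 \right)} \right)} = \left(-5\right) \left(-3\right) \left(-5\right) \left(- \frac{25}{6}\right) = 15 \left(-5\right) \left(- \frac{25}{6}\right) = \left(-75\right) \left(- \frac{25}{6}\right) = \frac{625}{2}$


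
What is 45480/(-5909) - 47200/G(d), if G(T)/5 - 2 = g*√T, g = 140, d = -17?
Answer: 40*(-79590*√17 + 698399*I)/(5909*(-I + 70*√17)) ≈ -7.7534 + 16.354*I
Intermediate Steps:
G(T) = 10 + 700*√T (G(T) = 10 + 5*(140*√T) = 10 + 700*√T)
45480/(-5909) - 47200/G(d) = 45480/(-5909) - 47200/(10 + 700*√(-17)) = 45480*(-1/5909) - 47200/(10 + 700*(I*√17)) = -45480/5909 - 47200/(10 + 700*I*√17)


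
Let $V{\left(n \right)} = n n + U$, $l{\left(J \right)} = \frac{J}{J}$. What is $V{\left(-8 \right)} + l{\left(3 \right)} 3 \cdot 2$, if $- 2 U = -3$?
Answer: $\frac{143}{2} \approx 71.5$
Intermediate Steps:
$U = \frac{3}{2}$ ($U = \left(- \frac{1}{2}\right) \left(-3\right) = \frac{3}{2} \approx 1.5$)
$l{\left(J \right)} = 1$
$V{\left(n \right)} = \frac{3}{2} + n^{2}$ ($V{\left(n \right)} = n n + \frac{3}{2} = n^{2} + \frac{3}{2} = \frac{3}{2} + n^{2}$)
$V{\left(-8 \right)} + l{\left(3 \right)} 3 \cdot 2 = \left(\frac{3}{2} + \left(-8\right)^{2}\right) + 1 \cdot 3 \cdot 2 = \left(\frac{3}{2} + 64\right) + 1 \cdot 6 = \frac{131}{2} + 6 = \frac{143}{2}$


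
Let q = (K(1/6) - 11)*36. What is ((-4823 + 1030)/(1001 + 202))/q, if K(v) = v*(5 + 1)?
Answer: 3793/433080 ≈ 0.0087582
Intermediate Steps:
K(v) = 6*v (K(v) = v*6 = 6*v)
q = -360 (q = (6/6 - 11)*36 = (6*(1/6) - 11)*36 = (1 - 11)*36 = -10*36 = -360)
((-4823 + 1030)/(1001 + 202))/q = ((-4823 + 1030)/(1001 + 202))/(-360) = -3793/1203*(-1/360) = 3793/433080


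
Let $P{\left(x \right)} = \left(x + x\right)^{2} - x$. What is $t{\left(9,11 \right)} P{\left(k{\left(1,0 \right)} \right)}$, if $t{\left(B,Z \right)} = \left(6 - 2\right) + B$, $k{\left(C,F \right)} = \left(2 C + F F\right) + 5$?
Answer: $2457$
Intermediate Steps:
$k{\left(C,F \right)} = 5 + F^{2} + 2 C$ ($k{\left(C,F \right)} = \left(2 C + F^{2}\right) + 5 = \left(F^{2} + 2 C\right) + 5 = 5 + F^{2} + 2 C$)
$t{\left(B,Z \right)} = 4 + B$
$P{\left(x \right)} = - x + 4 x^{2}$ ($P{\left(x \right)} = \left(2 x\right)^{2} - x = 4 x^{2} - x = - x + 4 x^{2}$)
$t{\left(9,11 \right)} P{\left(k{\left(1,0 \right)} \right)} = \left(4 + 9\right) \left(5 + 0^{2} + 2 \cdot 1\right) \left(-1 + 4 \left(5 + 0^{2} + 2 \cdot 1\right)\right) = 13 \left(5 + 0 + 2\right) \left(-1 + 4 \left(5 + 0 + 2\right)\right) = 13 \cdot 7 \left(-1 + 4 \cdot 7\right) = 13 \cdot 7 \left(-1 + 28\right) = 13 \cdot 7 \cdot 27 = 13 \cdot 189 = 2457$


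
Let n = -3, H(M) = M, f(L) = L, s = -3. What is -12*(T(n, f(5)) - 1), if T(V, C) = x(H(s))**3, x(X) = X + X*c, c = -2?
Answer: -312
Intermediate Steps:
x(X) = -X (x(X) = X + X*(-2) = X - 2*X = -X)
T(V, C) = 27 (T(V, C) = (-1*(-3))**3 = 3**3 = 27)
-12*(T(n, f(5)) - 1) = -12*(27 - 1) = -12*26 = -312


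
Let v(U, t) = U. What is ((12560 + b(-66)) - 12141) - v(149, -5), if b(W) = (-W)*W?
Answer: -4086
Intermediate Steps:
b(W) = -W²
((12560 + b(-66)) - 12141) - v(149, -5) = ((12560 - 1*(-66)²) - 12141) - 1*149 = ((12560 - 1*4356) - 12141) - 149 = ((12560 - 4356) - 12141) - 149 = (8204 - 12141) - 149 = -3937 - 149 = -4086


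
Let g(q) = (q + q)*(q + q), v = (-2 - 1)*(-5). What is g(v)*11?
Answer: 9900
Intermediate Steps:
v = 15 (v = -3*(-5) = 15)
g(q) = 4*q² (g(q) = (2*q)*(2*q) = 4*q²)
g(v)*11 = (4*15²)*11 = (4*225)*11 = 900*11 = 9900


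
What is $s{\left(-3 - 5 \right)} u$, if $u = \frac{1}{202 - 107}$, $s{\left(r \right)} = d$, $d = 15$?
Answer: $\frac{3}{19} \approx 0.15789$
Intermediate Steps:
$s{\left(r \right)} = 15$
$u = \frac{1}{95} \approx 0.010526$
$s{\left(-3 - 5 \right)} u = 15 \cdot \frac{1}{95} = \frac{3}{19}$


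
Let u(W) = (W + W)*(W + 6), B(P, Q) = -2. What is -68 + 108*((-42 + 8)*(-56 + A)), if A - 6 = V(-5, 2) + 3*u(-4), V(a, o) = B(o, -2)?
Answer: 367132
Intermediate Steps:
u(W) = 2*W*(6 + W) (u(W) = (2*W)*(6 + W) = 2*W*(6 + W))
V(a, o) = -2
A = -44 (A = 6 + (-2 + 3*(2*(-4)*(6 - 4))) = 6 + (-2 + 3*(2*(-4)*2)) = 6 + (-2 + 3*(-16)) = 6 + (-2 - 48) = 6 - 50 = -44)
-68 + 108*((-42 + 8)*(-56 + A)) = -68 + 108*((-42 + 8)*(-56 - 44)) = -68 + 108*(-34*(-100)) = -68 + 108*3400 = -68 + 367200 = 367132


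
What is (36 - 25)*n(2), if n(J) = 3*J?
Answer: 66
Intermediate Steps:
(36 - 25)*n(2) = (36 - 25)*(3*2) = 11*6 = 66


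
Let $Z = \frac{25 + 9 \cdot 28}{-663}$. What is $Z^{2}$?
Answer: $\frac{76729}{439569} \approx 0.17456$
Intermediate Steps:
$Z = - \frac{277}{663}$ ($Z = \left(25 + 252\right) \left(- \frac{1}{663}\right) = 277 \left(- \frac{1}{663}\right) = - \frac{277}{663} \approx -0.4178$)
$Z^{2} = \left(- \frac{277}{663}\right)^{2} = \frac{76729}{439569}$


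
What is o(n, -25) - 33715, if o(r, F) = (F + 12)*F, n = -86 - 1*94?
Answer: -33390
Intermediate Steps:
n = -180 (n = -86 - 94 = -180)
o(r, F) = F*(12 + F) (o(r, F) = (12 + F)*F = F*(12 + F))
o(n, -25) - 33715 = -25*(12 - 25) - 33715 = -25*(-13) - 33715 = 325 - 33715 = -33390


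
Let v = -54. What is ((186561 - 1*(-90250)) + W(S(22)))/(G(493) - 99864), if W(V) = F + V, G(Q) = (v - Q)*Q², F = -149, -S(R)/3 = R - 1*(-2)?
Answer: -276590/133047667 ≈ -0.0020789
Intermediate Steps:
S(R) = -6 - 3*R (S(R) = -3*(R - 1*(-2)) = -3*(R + 2) = -3*(2 + R) = -6 - 3*R)
G(Q) = Q²*(-54 - Q) (G(Q) = (-54 - Q)*Q² = Q²*(-54 - Q))
W(V) = -149 + V
((186561 - 1*(-90250)) + W(S(22)))/(G(493) - 99864) = ((186561 - 1*(-90250)) + (-149 + (-6 - 3*22)))/(493²*(-54 - 1*493) - 99864) = ((186561 + 90250) + (-149 + (-6 - 66)))/(243049*(-54 - 493) - 99864) = (276811 + (-149 - 72))/(243049*(-547) - 99864) = (276811 - 221)/(-132947803 - 99864) = 276590/(-133047667) = 276590*(-1/133047667) = -276590/133047667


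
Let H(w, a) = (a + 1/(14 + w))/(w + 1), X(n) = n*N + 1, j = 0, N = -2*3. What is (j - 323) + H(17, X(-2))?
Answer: -89915/279 ≈ -322.28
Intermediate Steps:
N = -6
X(n) = 1 - 6*n (X(n) = n*(-6) + 1 = -6*n + 1 = 1 - 6*n)
H(w, a) = (a + 1/(14 + w))/(1 + w)
(j - 323) + H(17, X(-2)) = (0 - 323) + (1 + 14*(1 - 6*(-2)) + (1 - 6*(-2))*17)/(14 + 17**2 + 15*17) = -323 + (1 + 14*(1 + 12) + (1 + 12)*17)/(14 + 289 + 255) = -323 + (1 + 14*13 + 13*17)/558 = -323 + (1 + 182 + 221)/558 = -323 + (1/558)*404 = -323 + 202/279 = -89915/279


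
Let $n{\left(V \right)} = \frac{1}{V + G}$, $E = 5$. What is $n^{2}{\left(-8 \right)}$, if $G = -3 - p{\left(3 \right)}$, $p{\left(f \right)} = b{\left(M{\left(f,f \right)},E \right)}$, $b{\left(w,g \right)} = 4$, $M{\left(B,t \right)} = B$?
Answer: $\frac{1}{225} \approx 0.0044444$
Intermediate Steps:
$p{\left(f \right)} = 4$
$G = -7$ ($G = -3 - 4 = -7$)
$n{\left(V \right)} = \frac{1}{-7 + V}$ ($n{\left(V \right)} = \frac{1}{V - 7} = \frac{1}{-7 + V}$)
$n^{2}{\left(-8 \right)} = \left(\frac{1}{-7 - 8}\right)^{2} = \left(\frac{1}{-15}\right)^{2} = \left(- \frac{1}{15}\right)^{2} = \frac{1}{225}$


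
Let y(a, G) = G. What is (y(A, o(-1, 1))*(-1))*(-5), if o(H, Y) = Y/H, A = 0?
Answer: -5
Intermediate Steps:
(y(A, o(-1, 1))*(-1))*(-5) = ((1/(-1))*(-1))*(-5) = ((1*(-1))*(-1))*(-5) = -1*(-1)*(-5) = 1*(-5) = -5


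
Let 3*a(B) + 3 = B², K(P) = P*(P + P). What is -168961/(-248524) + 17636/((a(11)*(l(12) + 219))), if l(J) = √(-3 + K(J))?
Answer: 159589424729/58255765268 - 4409*√285/468814 ≈ 2.5807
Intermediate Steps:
K(P) = 2*P² (K(P) = P*(2*P) = 2*P²)
a(B) = -1 + B²/3
l(J) = √(-3 + 2*J²)
-168961/(-248524) + 17636/((a(11)*(l(12) + 219))) = -168961/(-248524) + 17636/(((-1 + (⅓)*11²)*(√(-3 + 2*12²) + 219))) = -168961*(-1/248524) + 17636/(((-1 + (⅓)*121)*(√(-3 + 2*144) + 219))) = 168961/248524 + 17636/(((-1 + 121/3)*(√(-3 + 288) + 219))) = 168961/248524 + 17636/((118*(√285 + 219)/3)) = 168961/248524 + 17636/((118*(219 + √285)/3)) = 168961/248524 + 17636/(8614 + 118*√285/3)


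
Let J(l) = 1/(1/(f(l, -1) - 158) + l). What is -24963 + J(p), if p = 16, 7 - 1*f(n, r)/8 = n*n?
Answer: -858700087/34399 ≈ -24963.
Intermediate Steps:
f(n, r) = 56 - 8*n**2 (f(n, r) = 56 - 8*n*n = 56 - 8*n**2)
J(l) = 1/(l + 1/(-102 - 8*l**2)) (J(l) = 1/(1/((56 - 8*l**2) - 158) + l) = 1/(1/(-102 - 8*l**2) + l) = 1/(l + 1/(-102 - 8*l**2)))
-24963 + J(p) = -24963 + 2*(51 + 4*16**2)/(-1 + 8*16**3 + 102*16) = -24963 + 2*(51 + 4*256)/(-1 + 8*4096 + 1632) = -24963 + 2*(51 + 1024)/(-1 + 32768 + 1632) = -24963 + 2*1075/34399 = -24963 + 2*(1/34399)*1075 = -24963 + 2150/34399 = -858700087/34399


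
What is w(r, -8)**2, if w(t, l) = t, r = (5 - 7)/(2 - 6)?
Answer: 1/4 ≈ 0.25000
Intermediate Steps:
r = 1/2 (r = -2/(-4) = -2*(-1/4) = 1/2 ≈ 0.50000)
w(r, -8)**2 = (1/2)**2 = 1/4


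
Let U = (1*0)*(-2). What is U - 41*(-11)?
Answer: 451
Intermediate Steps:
U = 0 (U = 0*(-2) = 0)
U - 41*(-11) = 0 - 41*(-11) = 0 + 451 = 451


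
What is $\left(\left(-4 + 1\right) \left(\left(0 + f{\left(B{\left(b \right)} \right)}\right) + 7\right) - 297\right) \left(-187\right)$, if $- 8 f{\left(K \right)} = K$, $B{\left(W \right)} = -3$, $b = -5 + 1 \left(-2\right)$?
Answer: $\frac{477411}{8} \approx 59676.0$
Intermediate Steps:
$b = -7$ ($b = -5 - 2 = -7$)
$f{\left(K \right)} = - \frac{K}{8}$
$\left(\left(-4 + 1\right) \left(\left(0 + f{\left(B{\left(b \right)} \right)}\right) + 7\right) - 297\right) \left(-187\right) = \left(\left(-4 + 1\right) \left(\left(0 - - \frac{3}{8}\right) + 7\right) - 297\right) \left(-187\right) = \left(- 3 \left(\left(0 + \frac{3}{8}\right) + 7\right) - 297\right) \left(-187\right) = \left(- 3 \left(\frac{3}{8} + 7\right) - 297\right) \left(-187\right) = \left(\left(-3\right) \frac{59}{8} - 297\right) \left(-187\right) = \left(- \frac{177}{8} - 297\right) \left(-187\right) = \left(- \frac{2553}{8}\right) \left(-187\right) = \frac{477411}{8}$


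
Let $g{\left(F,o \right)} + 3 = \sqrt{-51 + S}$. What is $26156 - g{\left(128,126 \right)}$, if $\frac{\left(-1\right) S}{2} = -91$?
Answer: $26159 - \sqrt{131} \approx 26148.0$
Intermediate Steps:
$S = 182$ ($S = \left(-2\right) \left(-91\right) = 182$)
$g{\left(F,o \right)} = -3 + \sqrt{131}$ ($g{\left(F,o \right)} = -3 + \sqrt{-51 + 182} = -3 + \sqrt{131}$)
$26156 - g{\left(128,126 \right)} = 26156 - \left(-3 + \sqrt{131}\right) = 26156 + \left(3 - \sqrt{131}\right) = 26159 - \sqrt{131}$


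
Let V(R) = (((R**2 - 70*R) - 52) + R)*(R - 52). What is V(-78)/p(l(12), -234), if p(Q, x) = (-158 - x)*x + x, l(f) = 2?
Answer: 57070/693 ≈ 82.352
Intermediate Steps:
p(Q, x) = x + x*(-158 - x) (p(Q, x) = x*(-158 - x) + x = x + x*(-158 - x))
V(R) = (-52 + R)*(-52 + R**2 - 69*R) (V(R) = ((-52 + R**2 - 70*R) + R)*(-52 + R) = (-52 + R**2 - 69*R)*(-52 + R) = (-52 + R)*(-52 + R**2 - 69*R))
V(-78)/p(l(12), -234) = (2704 + (-78)**3 - 121*(-78)**2 + 3536*(-78))/((-1*(-234)*(157 - 234))) = (2704 - 474552 - 121*6084 - 275808)/((-1*(-234)*(-77))) = (2704 - 474552 - 736164 - 275808)/(-18018) = -1483820*(-1/18018) = 57070/693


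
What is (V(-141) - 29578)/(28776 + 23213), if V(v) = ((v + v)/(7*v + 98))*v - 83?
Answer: -26408391/46218221 ≈ -0.57138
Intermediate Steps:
V(v) = -83 + 2*v**2/(98 + 7*v) (V(v) = ((2*v)/(98 + 7*v))*v - 83 = (2*v/(98 + 7*v))*v - 83 = 2*v**2/(98 + 7*v) - 83 = -83 + 2*v**2/(98 + 7*v))
(V(-141) - 29578)/(28776 + 23213) = ((-8134 - 581*(-141) + 2*(-141)**2)/(7*(14 - 141)) - 29578)/(28776 + 23213) = ((1/7)*(-8134 + 81921 + 2*19881)/(-127) - 29578)/51989 = ((1/7)*(-1/127)*(-8134 + 81921 + 39762) - 29578)*(1/51989) = ((1/7)*(-1/127)*113549 - 29578)*(1/51989) = (-113549/889 - 29578)*(1/51989) = -26408391/889*1/51989 = -26408391/46218221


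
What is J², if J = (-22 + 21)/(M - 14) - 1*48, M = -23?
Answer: 3150625/1369 ≈ 2301.4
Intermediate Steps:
J = -1775/37 (J = (-22 + 21)/(-23 - 14) - 1*48 = -1/(-37) - 48 = -1*(-1/37) - 48 = 1/37 - 48 = -1775/37 ≈ -47.973)
J² = (-1775/37)² = 3150625/1369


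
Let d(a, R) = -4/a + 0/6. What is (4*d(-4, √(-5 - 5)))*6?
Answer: 24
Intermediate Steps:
d(a, R) = -4/a (d(a, R) = -4/a + 0*(⅙) = -4/a + 0 = -4/a)
(4*d(-4, √(-5 - 5)))*6 = (4*(-4/(-4)))*6 = (4*(-4*(-¼)))*6 = (4*1)*6 = 4*6 = 24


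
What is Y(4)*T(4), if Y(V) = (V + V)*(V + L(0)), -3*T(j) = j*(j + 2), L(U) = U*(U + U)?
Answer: -256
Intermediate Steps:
L(U) = 2*U² (L(U) = U*(2*U) = 2*U²)
T(j) = -j*(2 + j)/3 (T(j) = -j*(j + 2)/3 = -j*(2 + j)/3)
Y(V) = 2*V² (Y(V) = (V + V)*(V + 2*0²) = (2*V)*(V + 2*0) = (2*V)*(V + 0) = (2*V)*V = 2*V²)
Y(4)*T(4) = (2*4²)*(-⅓*4*(2 + 4)) = (2*16)*(-⅓*4*6) = 32*(-8) = -256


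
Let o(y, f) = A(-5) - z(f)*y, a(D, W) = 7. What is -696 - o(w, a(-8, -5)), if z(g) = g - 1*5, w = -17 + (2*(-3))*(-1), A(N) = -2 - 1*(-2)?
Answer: -718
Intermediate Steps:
A(N) = 0 (A(N) = -2 + 2 = 0)
w = -11 (w = -17 - 6*(-1) = -17 + 6 = -11)
z(g) = -5 + g (z(g) = g - 5 = -5 + g)
o(y, f) = -y*(-5 + f) (o(y, f) = 0 - (-5 + f)*y = 0 - y*(-5 + f) = -y*(-5 + f))
-696 - o(w, a(-8, -5)) = -696 - (-11)*(5 - 1*7) = -696 - (-11)*(5 - 7) = -696 - (-11)*(-2) = -696 - 1*22 = -696 - 22 = -718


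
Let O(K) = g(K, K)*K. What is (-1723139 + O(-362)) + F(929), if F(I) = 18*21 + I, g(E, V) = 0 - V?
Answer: -1852876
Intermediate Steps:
g(E, V) = -V
F(I) = 378 + I
O(K) = -K**2 (O(K) = (-K)*K = -K**2)
(-1723139 + O(-362)) + F(929) = (-1723139 - 1*(-362)**2) + (378 + 929) = (-1723139 - 1*131044) + 1307 = (-1723139 - 131044) + 1307 = -1854183 + 1307 = -1852876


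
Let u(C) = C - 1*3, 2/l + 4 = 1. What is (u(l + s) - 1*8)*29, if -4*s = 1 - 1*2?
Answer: -3973/12 ≈ -331.08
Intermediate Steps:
s = 1/4 (s = -(1 - 1*2)/4 = -(1 - 2)/4 = -1/4*(-1) = 1/4 ≈ 0.25000)
l = -2/3 (l = 2/(-4 + 1) = 2/(-3) = 2*(-1/3) = -2/3 ≈ -0.66667)
u(C) = -3 + C (u(C) = C - 3 = -3 + C)
(u(l + s) - 1*8)*29 = ((-3 + (-2/3 + 1/4)) - 1*8)*29 = ((-3 - 5/12) - 8)*29 = (-41/12 - 8)*29 = -137/12*29 = -3973/12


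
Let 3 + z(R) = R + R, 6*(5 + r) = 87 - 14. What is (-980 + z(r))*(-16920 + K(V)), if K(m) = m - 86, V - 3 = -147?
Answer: 49837900/3 ≈ 1.6613e+7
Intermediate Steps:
r = 43/6 (r = -5 + (87 - 14)/6 = -5 + (1/6)*73 = -5 + 73/6 = 43/6 ≈ 7.1667)
V = -144 (V = 3 - 147 = -144)
K(m) = -86 + m
z(R) = -3 + 2*R (z(R) = -3 + (R + R) = -3 + 2*R)
(-980 + z(r))*(-16920 + K(V)) = (-980 + (-3 + 2*(43/6)))*(-16920 + (-86 - 144)) = (-980 + (-3 + 43/3))*(-16920 - 230) = (-980 + 34/3)*(-17150) = -2906/3*(-17150) = 49837900/3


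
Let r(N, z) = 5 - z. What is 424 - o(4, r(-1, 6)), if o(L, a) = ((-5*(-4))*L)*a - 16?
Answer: 520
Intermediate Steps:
o(L, a) = -16 + 20*L*a (o(L, a) = (20*L)*a - 16 = 20*L*a - 16 = -16 + 20*L*a)
424 - o(4, r(-1, 6)) = 424 - (-16 + 20*4*(5 - 1*6)) = 424 - (-16 + 20*4*(5 - 6)) = 424 - (-16 + 20*4*(-1)) = 424 - (-16 - 80) = 424 - 1*(-96) = 424 + 96 = 520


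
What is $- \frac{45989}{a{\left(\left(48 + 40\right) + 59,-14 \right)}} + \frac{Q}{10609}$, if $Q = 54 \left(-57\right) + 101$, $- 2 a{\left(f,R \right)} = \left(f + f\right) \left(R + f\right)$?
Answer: $\frac{429693974}{207416559} \approx 2.0716$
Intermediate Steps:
$a{\left(f,R \right)} = - f \left(R + f\right)$ ($a{\left(f,R \right)} = - \frac{\left(f + f\right) \left(R + f\right)}{2} = - \frac{2 f \left(R + f\right)}{2} = - f \left(R + f\right)$)
$Q = -2977$ ($Q = -3078 + 101 = -2977$)
$- \frac{45989}{a{\left(\left(48 + 40\right) + 59,-14 \right)}} + \frac{Q}{10609} = - \frac{45989}{\left(-1\right) \left(\left(48 + 40\right) + 59\right) \left(-14 + \left(\left(48 + 40\right) + 59\right)\right)} - \frac{2977}{10609} = - \frac{45989}{\left(-1\right) \left(88 + 59\right) \left(-14 + \left(88 + 59\right)\right)} - \frac{2977}{10609} = - \frac{45989}{\left(-1\right) 147 \left(-14 + 147\right)} - \frac{2977}{10609} = - \frac{45989}{\left(-1\right) 147 \cdot 133} - \frac{2977}{10609} = - \frac{45989}{-19551} - \frac{2977}{10609} = \left(-45989\right) \left(- \frac{1}{19551}\right) - \frac{2977}{10609} = \frac{45989}{19551} - \frac{2977}{10609} = \frac{429693974}{207416559}$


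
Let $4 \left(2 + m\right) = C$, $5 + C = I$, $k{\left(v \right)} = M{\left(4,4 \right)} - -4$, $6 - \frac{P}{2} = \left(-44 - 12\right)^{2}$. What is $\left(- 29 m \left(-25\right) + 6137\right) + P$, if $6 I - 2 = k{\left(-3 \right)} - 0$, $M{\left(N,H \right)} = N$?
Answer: $- \frac{13063}{6} \approx -2177.2$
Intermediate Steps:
$P = -6260$ ($P = 12 - 2 \left(-44 - 12\right)^{2} = 12 - 2 \left(-56\right)^{2} = 12 - 6272 = -6260$)
$k{\left(v \right)} = 8$ ($k{\left(v \right)} = 4 - -4 = 4 + 4 = 8$)
$I = \frac{5}{3}$ ($I = \frac{1}{3} + \frac{8 - 0}{6} = \frac{1}{3} + \frac{8 + 0}{6} = \frac{1}{3} + \frac{1}{6} \cdot 8 = \frac{1}{3} + \frac{4}{3} = \frac{5}{3} \approx 1.6667$)
$C = - \frac{10}{3}$ ($C = -5 + \frac{5}{3} = - \frac{10}{3} \approx -3.3333$)
$m = - \frac{17}{6}$ ($m = -2 + \frac{1}{4} \left(- \frac{10}{3}\right) = -2 - \frac{5}{6} = - \frac{17}{6} \approx -2.8333$)
$\left(- 29 m \left(-25\right) + 6137\right) + P = \left(\left(-29\right) \left(- \frac{17}{6}\right) \left(-25\right) + 6137\right) - 6260 = \left(\frac{493}{6} \left(-25\right) + 6137\right) - 6260 = \left(- \frac{12325}{6} + 6137\right) - 6260 = \frac{24497}{6} - 6260 = - \frac{13063}{6}$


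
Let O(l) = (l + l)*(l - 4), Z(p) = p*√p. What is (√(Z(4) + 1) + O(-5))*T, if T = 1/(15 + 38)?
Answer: 93/53 ≈ 1.7547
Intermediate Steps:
Z(p) = p^(3/2)
O(l) = 2*l*(-4 + l) (O(l) = (2*l)*(-4 + l) = 2*l*(-4 + l))
T = 1/53 ≈ 0.018868
(√(Z(4) + 1) + O(-5))*T = (√(4^(3/2) + 1) + 2*(-5)*(-4 - 5))*(1/53) = (√(8 + 1) + 2*(-5)*(-9))*(1/53) = (√9 + 90)*(1/53) = (3 + 90)*(1/53) = 93*(1/53) = 93/53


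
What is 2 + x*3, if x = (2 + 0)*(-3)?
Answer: -16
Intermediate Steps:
x = -6 (x = 2*(-3) = -6)
2 + x*3 = 2 - 6*3 = 2 - 18 = -16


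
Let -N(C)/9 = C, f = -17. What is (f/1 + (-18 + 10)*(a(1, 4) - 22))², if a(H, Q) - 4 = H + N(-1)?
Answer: 2209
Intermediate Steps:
N(C) = -9*C
a(H, Q) = 13 + H (a(H, Q) = 4 + (H - 9*(-1)) = 4 + (H + 9) = 4 + (9 + H) = 13 + H)
(f/1 + (-18 + 10)*(a(1, 4) - 22))² = (-17/1 + (-18 + 10)*((13 + 1) - 22))² = (-17*1 - 8*(14 - 22))² = (-17 - 8*(-8))² = (-17 + 64)² = 47² = 2209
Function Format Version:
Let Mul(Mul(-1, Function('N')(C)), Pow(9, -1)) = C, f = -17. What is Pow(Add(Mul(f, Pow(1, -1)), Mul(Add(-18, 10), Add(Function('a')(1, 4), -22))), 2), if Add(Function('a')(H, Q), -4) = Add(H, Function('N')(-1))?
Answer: 2209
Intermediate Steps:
Function('N')(C) = Mul(-9, C)
Function('a')(H, Q) = Add(13, H) (Function('a')(H, Q) = Add(4, Add(H, Mul(-9, -1))) = Add(4, Add(H, 9)) = Add(4, Add(9, H)) = Add(13, H))
Pow(Add(Mul(f, Pow(1, -1)), Mul(Add(-18, 10), Add(Function('a')(1, 4), -22))), 2) = Pow(Add(Mul(-17, Pow(1, -1)), Mul(Add(-18, 10), Add(Add(13, 1), -22))), 2) = Pow(Add(Mul(-17, 1), Mul(-8, Add(14, -22))), 2) = Pow(Add(-17, Mul(-8, -8)), 2) = Pow(Add(-17, 64), 2) = Pow(47, 2) = 2209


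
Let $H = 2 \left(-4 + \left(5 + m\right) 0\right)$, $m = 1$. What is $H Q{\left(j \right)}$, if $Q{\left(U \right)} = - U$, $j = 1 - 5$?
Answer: $-32$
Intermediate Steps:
$j = -4$
$H = -8$ ($H = 2 \left(-4 + \left(5 + 1\right) 0\right) = 2 \left(-4 + 6 \cdot 0\right) = 2 \left(-4 + 0\right) = 2 \left(-4\right) = -8$)
$H Q{\left(j \right)} = - 8 \left(\left(-1\right) \left(-4\right)\right) = \left(-8\right) 4 = -32$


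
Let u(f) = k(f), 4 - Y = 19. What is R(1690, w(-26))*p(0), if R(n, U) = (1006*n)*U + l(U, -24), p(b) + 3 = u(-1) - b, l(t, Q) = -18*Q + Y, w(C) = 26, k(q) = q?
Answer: -176816228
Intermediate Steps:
Y = -15 (Y = 4 - 1*19 = 4 - 19 = -15)
u(f) = f
l(t, Q) = -15 - 18*Q (l(t, Q) = -18*Q - 15 = -15 - 18*Q)
p(b) = -4 - b (p(b) = -3 + (-1 - b) = -4 - b)
R(n, U) = 417 + 1006*U*n (R(n, U) = (1006*n)*U + (-15 - 18*(-24)) = 1006*U*n + (-15 + 432) = 1006*U*n + 417 = 417 + 1006*U*n)
R(1690, w(-26))*p(0) = (417 + 1006*26*1690)*(-4 - 1*0) = (417 + 44203640)*(-4 + 0) = 44204057*(-4) = -176816228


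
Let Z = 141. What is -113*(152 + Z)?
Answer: -33109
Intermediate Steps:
-113*(152 + Z) = -113*(152 + 141) = -113*293 = -33109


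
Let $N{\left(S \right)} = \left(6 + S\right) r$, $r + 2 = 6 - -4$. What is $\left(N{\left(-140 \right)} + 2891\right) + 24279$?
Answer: $26098$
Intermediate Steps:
$r = 8$ ($r = -2 + \left(6 - -4\right) = -2 + \left(6 + 4\right) = -2 + 10 = 8$)
$N{\left(S \right)} = 48 + 8 S$ ($N{\left(S \right)} = \left(6 + S\right) 8 = 48 + 8 S$)
$\left(N{\left(-140 \right)} + 2891\right) + 24279 = \left(\left(48 + 8 \left(-140\right)\right) + 2891\right) + 24279 = \left(\left(48 - 1120\right) + 2891\right) + 24279 = \left(-1072 + 2891\right) + 24279 = 1819 + 24279 = 26098$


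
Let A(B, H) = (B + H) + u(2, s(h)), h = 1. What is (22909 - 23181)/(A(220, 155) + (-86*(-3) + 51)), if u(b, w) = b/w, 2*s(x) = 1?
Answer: -17/43 ≈ -0.39535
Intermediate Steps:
s(x) = 1/2 (s(x) = (1/2)*1 = 1/2)
A(B, H) = 4 + B + H (A(B, H) = (B + H) + 2/(1/2) = (B + H) + 2*2 = (B + H) + 4 = 4 + B + H)
(22909 - 23181)/(A(220, 155) + (-86*(-3) + 51)) = (22909 - 23181)/((4 + 220 + 155) + (-86*(-3) + 51)) = -272/(379 + (258 + 51)) = -272/(379 + 309) = -272/688 = -272*1/688 = -17/43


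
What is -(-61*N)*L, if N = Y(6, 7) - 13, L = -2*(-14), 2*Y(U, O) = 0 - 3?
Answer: -24766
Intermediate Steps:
Y(U, O) = -3/2 (Y(U, O) = (0 - 3)/2 = (½)*(-3) = -3/2)
L = 28
N = -29/2 (N = -3/2 - 13 = -29/2 ≈ -14.500)
-(-61*N)*L = -(-61*(-29/2))*28 = -1769*28/2 = -1*24766 = -24766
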